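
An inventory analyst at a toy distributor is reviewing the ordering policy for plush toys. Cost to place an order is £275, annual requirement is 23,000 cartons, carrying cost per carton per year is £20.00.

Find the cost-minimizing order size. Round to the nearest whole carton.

EOQ = √(2DS/H) = √(2 × 23,000 × 275 / 20)
    = √(632,500.00) ≈ 795.30

795 cartons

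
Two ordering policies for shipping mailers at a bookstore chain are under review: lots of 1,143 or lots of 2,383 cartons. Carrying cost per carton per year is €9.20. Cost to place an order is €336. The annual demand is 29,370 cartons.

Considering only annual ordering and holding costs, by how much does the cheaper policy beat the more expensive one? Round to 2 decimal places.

€1,211.43

Annual cost at Q: ordering D·S/Q plus holding Q·H/2.
TC(1,143) = (29,370/1,143)×336 + (1,143/2)×9.2 = €13,891.50
TC(2,383) = (29,370/2,383)×336 + (2,383/2)×9.2 = €15,102.93
Cheaper: Q = 1,143.  Difference = €1,211.43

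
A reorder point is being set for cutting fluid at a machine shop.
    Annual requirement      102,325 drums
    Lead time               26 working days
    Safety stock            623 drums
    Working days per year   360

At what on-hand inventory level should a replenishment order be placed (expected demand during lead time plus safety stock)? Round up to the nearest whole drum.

8,014 drums

Daily demand d = 102,325 / 360 = 284.236 drums/day
Demand during lead time = 284.236 × 26 = 7,390.14
Reorder point = 7,390.14 + 623 = 8,013.14 → round up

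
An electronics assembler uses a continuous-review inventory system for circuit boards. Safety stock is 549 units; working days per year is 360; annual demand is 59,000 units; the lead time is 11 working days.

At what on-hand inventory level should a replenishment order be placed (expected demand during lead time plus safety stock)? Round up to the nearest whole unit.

Daily demand d = 59,000 / 360 = 163.889 units/day
Demand during lead time = 163.889 × 11 = 1,802.78
Reorder point = 1,802.78 + 549 = 2,351.78 → round up

2,352 units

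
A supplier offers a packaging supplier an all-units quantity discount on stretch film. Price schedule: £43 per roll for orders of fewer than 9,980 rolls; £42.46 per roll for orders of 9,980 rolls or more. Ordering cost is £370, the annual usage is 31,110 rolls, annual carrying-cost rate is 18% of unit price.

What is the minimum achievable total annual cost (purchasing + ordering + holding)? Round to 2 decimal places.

H₁ = 18%×£43 = £7.7400;  H₂ = 18%×£42.46 = £7.6428
EOQ₁ = √(2×31,110×370/7.7400) = 1,724.63  (< 9,980, feasible at tier 1)
EOQ₂ = √(2×31,110×370/7.6428) = 1,735.56  (< 9,980 → use Q = 9,980 at tier-2 price)
TC(tier 1 (EOQ₁), Q≈1,724.6) = £1,351,078.62
TC(tier 2, Q≈9,980.0) = £1,360,221.55
Minimum at tier 1 (EOQ₁): £1,351,078.62

£1,351,078.62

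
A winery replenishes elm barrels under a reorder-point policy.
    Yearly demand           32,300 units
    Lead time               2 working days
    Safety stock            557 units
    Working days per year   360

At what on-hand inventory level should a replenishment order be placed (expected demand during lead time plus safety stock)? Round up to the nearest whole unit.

737 units

Daily demand d = 32,300 / 360 = 89.722 units/day
Demand during lead time = 89.722 × 2 = 179.44
Reorder point = 179.44 + 557 = 736.44 → round up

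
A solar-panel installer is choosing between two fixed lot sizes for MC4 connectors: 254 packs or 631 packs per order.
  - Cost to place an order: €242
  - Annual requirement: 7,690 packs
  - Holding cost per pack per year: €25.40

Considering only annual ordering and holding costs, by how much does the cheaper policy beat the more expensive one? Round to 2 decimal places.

Annual cost at Q: ordering D·S/Q plus holding Q·H/2.
TC(254) = (7,690/254)×242 + (254/2)×25.4 = €10,552.49
TC(631) = (7,690/631)×242 + (631/2)×25.4 = €10,962.96
|ΔTC| = |€10,552.49 − €10,962.96| = €410.46

€410.46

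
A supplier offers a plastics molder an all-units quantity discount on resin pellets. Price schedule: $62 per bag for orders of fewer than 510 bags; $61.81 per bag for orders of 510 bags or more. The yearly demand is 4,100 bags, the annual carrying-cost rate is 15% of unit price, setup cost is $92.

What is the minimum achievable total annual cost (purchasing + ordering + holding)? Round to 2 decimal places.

$256,524.84

H₁ = 15%×$62 = $9.3000;  H₂ = 15%×$61.81 = $9.2715
EOQ₁ = √(2×4,100×92/9.3000) = 284.81  (< 510, feasible at tier 1)
EOQ₂ = √(2×4,100×92/9.2715) = 285.25  (< 510 → use Q = 510 at tier-2 price)
TC(tier 1 (EOQ₁), Q≈284.8) = $256,848.76
TC(tier 2, Q≈510.0) = $256,524.84
Minimum at tier 2: $256,524.84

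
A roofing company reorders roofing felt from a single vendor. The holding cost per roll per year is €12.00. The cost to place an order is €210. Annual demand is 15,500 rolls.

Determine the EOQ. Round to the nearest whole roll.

737 rolls

Q* = √(2·D·S / H) = √(2·15,500·210 / 12) = √542,500.0 ≈ 736.55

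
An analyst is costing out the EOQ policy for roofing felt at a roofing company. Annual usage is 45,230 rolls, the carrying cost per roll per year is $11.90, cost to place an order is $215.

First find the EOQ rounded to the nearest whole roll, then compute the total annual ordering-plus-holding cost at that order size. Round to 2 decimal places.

$15,213.22

2DS/H = 2·45,230·215/11.9 = 1,634,361.34
EOQ = √1,634,361.34 ≈ 1,278.42 → Q = 1,278 rolls
Annual ordering cost = (D/Q)·S = (45,230/1,278) × 215 = $7,609.12
Annual holding cost  = (Q/2)·H = (1,278/2) × 11.9 = $7,604.10
Total = $7,609.12 + $7,604.10 = $15,213.22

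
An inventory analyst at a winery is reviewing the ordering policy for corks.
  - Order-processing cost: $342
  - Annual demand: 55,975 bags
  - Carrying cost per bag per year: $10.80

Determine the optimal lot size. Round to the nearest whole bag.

2DS/H = 2·55,975·342/10.8 = 3,545,083.33
EOQ = √3,545,083.33 ≈ 1,882.84

1,883 bags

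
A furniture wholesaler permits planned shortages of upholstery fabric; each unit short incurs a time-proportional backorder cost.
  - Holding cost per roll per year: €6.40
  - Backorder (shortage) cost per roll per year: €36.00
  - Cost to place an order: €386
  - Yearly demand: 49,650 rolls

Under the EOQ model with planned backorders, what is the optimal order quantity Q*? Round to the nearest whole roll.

Q* = √(2DS/H) · √((H + b)/b)
   = √(2 × 49,650 × 386 / 6.4) · √((6.4 + 36) / 36)
   = 2,447.250 × 1.0853 ≈ 2,655.89

2,656 rolls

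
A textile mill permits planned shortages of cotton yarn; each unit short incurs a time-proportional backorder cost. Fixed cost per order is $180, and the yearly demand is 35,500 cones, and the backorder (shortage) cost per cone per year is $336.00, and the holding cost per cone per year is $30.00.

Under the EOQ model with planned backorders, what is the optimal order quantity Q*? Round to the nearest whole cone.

Q* = √(2DS/H) · √((H + b)/b)
   = √(2 × 35,500 × 180 / 30) · √((30 + 336) / 336)
   = 652.687 × 1.0437 ≈ 681.20

681 cones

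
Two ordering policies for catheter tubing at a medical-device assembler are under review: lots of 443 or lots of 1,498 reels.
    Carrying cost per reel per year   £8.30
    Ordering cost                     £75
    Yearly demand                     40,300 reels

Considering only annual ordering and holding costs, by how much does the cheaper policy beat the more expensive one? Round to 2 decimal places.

TC(Q) = (D/Q)S + (Q/2)H
TC(443) = (40,300/443)×75 + (443/2)×8.3 = £8,661.25
TC(1,498) = (40,300/1,498)×75 + (1,498/2)×8.3 = £8,234.39
|ΔTC| = |£8,661.25 − £8,234.39| = £426.86

£426.86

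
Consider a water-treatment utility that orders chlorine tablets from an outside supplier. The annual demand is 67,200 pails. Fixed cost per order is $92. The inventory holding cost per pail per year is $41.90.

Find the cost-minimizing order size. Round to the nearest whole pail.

Optimal lot size Q* = (2 × 67,200 × $92 / $41.9)^½ ≈ 543.23

543 pails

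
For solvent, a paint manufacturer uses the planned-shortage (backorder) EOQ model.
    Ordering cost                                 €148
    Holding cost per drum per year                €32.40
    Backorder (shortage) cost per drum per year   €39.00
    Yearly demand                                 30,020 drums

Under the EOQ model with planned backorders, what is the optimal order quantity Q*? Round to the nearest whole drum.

Basic EOQ = √(2·30,020·148/32.4) = 523.695
Backorder adjustment √((H+b)/b) = √((32.4+39)/39) = 1.3531
Q* = 523.695 × 1.3531 ≈ 708.59

709 drums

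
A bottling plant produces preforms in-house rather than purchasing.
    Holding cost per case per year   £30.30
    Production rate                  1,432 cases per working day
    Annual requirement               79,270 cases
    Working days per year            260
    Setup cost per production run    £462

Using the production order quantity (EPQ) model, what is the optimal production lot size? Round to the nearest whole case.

1,752 cases

Daily demand d = 79,270/260 = 304.885; p = 1432; 1 − d/p = 0.78709
EPQ = √(2DS / (H(1 − d/p)))
    = √(2 × 79,270 × 462 / (30.3 × 0.78709)) ≈ 1,752.49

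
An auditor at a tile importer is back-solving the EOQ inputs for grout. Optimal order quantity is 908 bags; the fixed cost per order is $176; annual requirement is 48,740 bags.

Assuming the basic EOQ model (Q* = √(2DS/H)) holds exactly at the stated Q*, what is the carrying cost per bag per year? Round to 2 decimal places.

$20.81

From Q* = √(2DS/H) ⇒ Q*² = 2DS/H.
H = 2DS / Q² = 2 × 48,740 × 176 / 908² = 20.8093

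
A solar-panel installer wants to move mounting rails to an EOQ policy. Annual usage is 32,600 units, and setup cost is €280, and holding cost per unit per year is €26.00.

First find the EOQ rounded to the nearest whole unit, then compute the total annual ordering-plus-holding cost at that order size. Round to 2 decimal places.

€21,786.60

Q* = √(2·D·S / H) = √(2·32,600·280 / 26) = √702,153.8 ≈ 837.95 → Q = 838 units
Annual ordering cost = (D/Q)·S = (32,600/838) × 280 = €10,892.60
Annual holding cost  = (Q/2)·H = (838/2) × 26 = €10,894.00
Total = €10,892.60 + €10,894.00 = €21,786.60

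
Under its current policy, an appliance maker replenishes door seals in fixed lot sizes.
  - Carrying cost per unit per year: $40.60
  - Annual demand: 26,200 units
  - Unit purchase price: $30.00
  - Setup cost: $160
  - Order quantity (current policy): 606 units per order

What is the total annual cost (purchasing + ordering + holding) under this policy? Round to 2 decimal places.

Ordering: D/Q × S = 26,200/606 × $160 = $6,917.49
Holding:  Q/2 × H = 606/2 × $40.6 = $12,301.80
Purchase cost = D·C = 26,200 × 30 = $786,000.00
Total = $6,917.49 + $12,301.80 + $786,000.00 = $805,219.29

$805,219.29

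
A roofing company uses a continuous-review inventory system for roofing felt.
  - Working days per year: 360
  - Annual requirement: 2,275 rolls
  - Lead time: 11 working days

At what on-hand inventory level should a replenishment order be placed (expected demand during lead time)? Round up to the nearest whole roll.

70 rolls

Daily demand d = 2,275 / 360 = 6.319 rolls/day
Demand during lead time = 6.319 × 11 = 69.51
Reorder point = 69.51 → round up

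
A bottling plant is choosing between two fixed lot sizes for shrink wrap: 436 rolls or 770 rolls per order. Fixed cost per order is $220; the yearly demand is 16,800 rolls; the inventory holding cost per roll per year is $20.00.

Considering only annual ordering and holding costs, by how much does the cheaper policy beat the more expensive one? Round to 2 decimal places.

Annual cost at Q: ordering D·S/Q plus holding Q·H/2.
TC(436) = (16,800/436)×220 + (436/2)×20 = $12,837.06
TC(770) = (16,800/770)×220 + (770/2)×20 = $12,500.00
Lots of 770 are cheaper by $337.06.

$337.06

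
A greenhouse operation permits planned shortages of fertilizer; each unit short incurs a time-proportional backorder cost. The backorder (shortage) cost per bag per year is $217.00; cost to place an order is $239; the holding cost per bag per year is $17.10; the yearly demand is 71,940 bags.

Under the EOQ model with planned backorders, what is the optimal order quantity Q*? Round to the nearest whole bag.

1,473 bags

Q* = √(2DS/H) · √((H + b)/b)
   = √(2 × 71,940 × 239 / 17.1) · √((17.1 + 217) / 217)
   = 1,418.081 × 1.0387 ≈ 1,472.90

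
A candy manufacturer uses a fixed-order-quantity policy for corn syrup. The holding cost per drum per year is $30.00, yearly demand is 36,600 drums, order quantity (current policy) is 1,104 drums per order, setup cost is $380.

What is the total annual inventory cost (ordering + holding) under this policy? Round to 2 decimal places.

$29,157.83

Ordering: D/Q × S = 36,600/1,104 × $380 = $12,597.83
Holding:  Q/2 × H = 1,104/2 × $30 = $16,560.00
Total = $12,597.83 + $16,560.00 = $29,157.83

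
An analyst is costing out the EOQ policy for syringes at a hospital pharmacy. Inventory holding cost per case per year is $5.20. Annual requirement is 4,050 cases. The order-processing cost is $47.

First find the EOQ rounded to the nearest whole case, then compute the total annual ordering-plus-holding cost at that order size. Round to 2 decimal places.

Optimal lot size Q* = (2 × 4,050 × $47 / $5.2)^½ ≈ 270.58 → Q = 271 cases
Orders/yr = 4,050/271 = 14.945; ordering cost = 14.945 × $47 = $702.40
Average inventory = 271/2 = 135.5; holding cost = 135.5 × $5.2 = $704.60
Total = $702.40 + $704.60 = $1,407.00

$1,407.00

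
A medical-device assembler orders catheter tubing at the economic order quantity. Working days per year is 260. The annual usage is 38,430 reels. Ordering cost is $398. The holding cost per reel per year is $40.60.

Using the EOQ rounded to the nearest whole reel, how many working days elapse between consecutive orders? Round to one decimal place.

Q* = √(2·D·S / H) = √(2·38,430·398 / 40.6) = √753,455.2 ≈ 868.02 → Q = 868 reels
Days between orders = 260 / (D/Q) = 260 / 44.274 ≈ 5.872

5.9 days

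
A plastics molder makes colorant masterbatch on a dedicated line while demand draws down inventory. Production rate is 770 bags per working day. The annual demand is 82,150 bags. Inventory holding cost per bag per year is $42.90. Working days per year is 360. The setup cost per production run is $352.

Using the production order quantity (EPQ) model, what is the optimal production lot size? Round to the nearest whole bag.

1,384 bags

Daily demand d = 82,150/360 = 228.194; p = 770; 1 − d/p = 0.70364
EPQ = √(2DS / (H(1 − d/p)))
    = √(2 × 82,150 × 352 / (42.9 × 0.70364)) ≈ 1,384.16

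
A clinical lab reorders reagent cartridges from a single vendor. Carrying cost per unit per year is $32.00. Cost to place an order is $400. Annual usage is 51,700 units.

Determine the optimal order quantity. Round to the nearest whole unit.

1,137 units

Q* = √(2·D·S / H) = √(2·51,700·400 / 32) = √1,292,500.0 ≈ 1,136.88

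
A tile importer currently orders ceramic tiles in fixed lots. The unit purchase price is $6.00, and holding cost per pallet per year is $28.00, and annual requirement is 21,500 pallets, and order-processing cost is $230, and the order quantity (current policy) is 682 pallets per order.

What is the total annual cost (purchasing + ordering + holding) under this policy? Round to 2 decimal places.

Annual ordering cost = (D/Q)·S = (21,500/682) × 230 = $7,250.73
Annual holding cost  = (Q/2)·H = (682/2) × 28 = $9,548.00
Purchase cost = D·C = 21,500 × 6 = $129,000.00
Total = $7,250.73 + $9,548.00 + $129,000.00 = $145,798.73

$145,798.73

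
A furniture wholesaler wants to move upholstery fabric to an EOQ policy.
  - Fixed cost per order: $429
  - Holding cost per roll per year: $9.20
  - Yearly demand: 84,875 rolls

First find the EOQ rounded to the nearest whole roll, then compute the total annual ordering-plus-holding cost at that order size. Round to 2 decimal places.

$25,883.77

2DS/H = 2·84,875·429/9.2 = 7,915,516.30
EOQ = √7,915,516.30 ≈ 2,813.45 → Q = 2,813 rolls
Annual ordering cost = (D/Q)·S = (84,875/2,813) × 429 = $12,943.97
Annual holding cost  = (Q/2)·H = (2,813/2) × 9.2 = $12,939.80
Total = $12,943.97 + $12,939.80 = $25,883.77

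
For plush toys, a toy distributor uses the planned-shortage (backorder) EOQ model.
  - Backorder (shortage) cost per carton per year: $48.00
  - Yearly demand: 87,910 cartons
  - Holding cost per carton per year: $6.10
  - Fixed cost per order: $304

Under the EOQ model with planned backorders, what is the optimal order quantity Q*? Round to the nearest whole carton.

3,143 cartons

Basic EOQ = √(2·87,910·304/6.1) = 2,960.097
Backorder adjustment √((H+b)/b) = √((6.1+48)/48) = 1.0616
Q* = 2,960.097 × 1.0616 ≈ 3,142.56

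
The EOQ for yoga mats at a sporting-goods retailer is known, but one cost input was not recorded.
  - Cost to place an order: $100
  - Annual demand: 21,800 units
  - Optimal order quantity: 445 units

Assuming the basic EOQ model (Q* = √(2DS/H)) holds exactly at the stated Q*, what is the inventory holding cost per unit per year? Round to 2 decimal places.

$22.02

From Q* = √(2DS/H) ⇒ Q*² = 2DS/H.
H = 2DS / Q² = 2 × 21,800 × 100 / 445² = 22.0174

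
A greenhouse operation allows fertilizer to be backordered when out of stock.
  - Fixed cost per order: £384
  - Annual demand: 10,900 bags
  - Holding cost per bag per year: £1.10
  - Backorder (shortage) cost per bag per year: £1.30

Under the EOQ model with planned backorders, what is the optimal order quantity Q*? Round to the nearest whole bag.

3,748 bags

Q* = √(2DS/H) · √((H + b)/b)
   = √(2 × 10,900 × 384 / 1.1) · √((1.1 + 1.3) / 1.3)
   = 2,758.656 × 1.3587 ≈ 3,748.28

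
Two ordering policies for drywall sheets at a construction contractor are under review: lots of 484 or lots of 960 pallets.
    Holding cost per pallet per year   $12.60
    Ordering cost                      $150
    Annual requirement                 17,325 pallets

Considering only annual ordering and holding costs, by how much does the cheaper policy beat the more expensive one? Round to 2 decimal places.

$336.51

For each Q, cost = (D/Q)·S + (Q/2)·H.
TC(484) = (17,325/484)×150 + (484/2)×12.6 = $8,418.52
TC(960) = (17,325/960)×150 + (960/2)×12.6 = $8,755.03
Cheaper: Q = 484.  Difference = $336.51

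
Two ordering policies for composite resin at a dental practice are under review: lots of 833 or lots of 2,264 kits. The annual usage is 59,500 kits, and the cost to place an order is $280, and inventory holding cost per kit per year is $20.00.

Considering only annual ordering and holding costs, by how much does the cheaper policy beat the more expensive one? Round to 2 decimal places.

For each Q, cost = (D/Q)·S + (Q/2)·H.
TC(833) = (59,500/833)×280 + (833/2)×20 = $28,330.00
TC(2,264) = (59,500/2,264)×280 + (2,264/2)×20 = $29,998.66
Cheaper: Q = 833.  Difference = $1,668.66

$1,668.66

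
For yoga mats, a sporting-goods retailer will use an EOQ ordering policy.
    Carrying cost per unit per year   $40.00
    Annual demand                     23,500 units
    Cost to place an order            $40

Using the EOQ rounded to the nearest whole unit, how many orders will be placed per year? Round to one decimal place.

108.3 orders per year

EOQ = √(2DS/H) = √(2 × 23,500 × 40 / 40)
    = √(47,000.00) ≈ 216.79 → Q = 217
N = D/Q = 23,500/217 ≈ 108.295 orders/yr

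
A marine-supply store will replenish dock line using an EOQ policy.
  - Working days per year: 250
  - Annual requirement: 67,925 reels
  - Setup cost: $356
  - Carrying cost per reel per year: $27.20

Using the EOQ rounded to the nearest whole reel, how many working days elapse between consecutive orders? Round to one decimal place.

Optimal lot size Q* = (2 × 67,925 × $356 / $27.2)^½ ≈ 1,333.43 → Q = 1,333 reels
Cycle time = (working days × Q)/D = (250 × 1,333) / 67,925 = 4.906 days

4.9 days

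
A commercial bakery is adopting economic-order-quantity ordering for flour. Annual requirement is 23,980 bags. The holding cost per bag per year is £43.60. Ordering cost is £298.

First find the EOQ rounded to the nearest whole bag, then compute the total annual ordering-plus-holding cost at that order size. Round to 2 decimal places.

£24,962.67

2DS/H = 2·23,980·298/43.6 = 327,800.00
EOQ = √327,800.00 ≈ 572.54 → Q = 573 bags
Annual ordering cost = (D/Q)·S = (23,980/573) × 298 = £12,471.27
Annual holding cost  = (Q/2)·H = (573/2) × 43.6 = £12,491.40
Total = £12,471.27 + £12,491.40 = £24,962.67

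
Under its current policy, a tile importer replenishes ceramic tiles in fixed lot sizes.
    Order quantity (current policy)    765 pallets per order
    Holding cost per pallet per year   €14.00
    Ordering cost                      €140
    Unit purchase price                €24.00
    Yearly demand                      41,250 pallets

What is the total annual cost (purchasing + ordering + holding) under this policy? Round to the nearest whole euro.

Annual ordering cost = (D/Q)·S = (41,250/765) × 140 = €7,549.02
Annual holding cost  = (Q/2)·H = (765/2) × 14 = €5,355.00
Purchase cost = D·C = 41,250 × 24 = €990,000.00
Total = €7,549.02 + €5,355.00 + €990,000.00 = €1,002,904.02

€1,002,904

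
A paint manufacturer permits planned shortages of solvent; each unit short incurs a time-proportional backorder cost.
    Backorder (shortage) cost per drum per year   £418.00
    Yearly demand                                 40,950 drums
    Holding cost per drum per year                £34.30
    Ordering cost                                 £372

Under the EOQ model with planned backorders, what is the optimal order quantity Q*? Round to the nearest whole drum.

980 drums

Basic EOQ = √(2·40,950·372/34.3) = 942.467
Backorder adjustment √((H+b)/b) = √((34.3+418)/418) = 1.0402
Q* = 942.467 × 1.0402 ≈ 980.37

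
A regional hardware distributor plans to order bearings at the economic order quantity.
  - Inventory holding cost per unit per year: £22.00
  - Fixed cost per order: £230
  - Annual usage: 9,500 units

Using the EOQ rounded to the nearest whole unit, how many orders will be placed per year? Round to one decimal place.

2DS/H = 2·9,500·230/22 = 198,636.36
EOQ = √198,636.36 ≈ 445.69 → Q = 446
N = D/Q = 9,500/446 ≈ 21.300 orders/yr

21.3 orders per year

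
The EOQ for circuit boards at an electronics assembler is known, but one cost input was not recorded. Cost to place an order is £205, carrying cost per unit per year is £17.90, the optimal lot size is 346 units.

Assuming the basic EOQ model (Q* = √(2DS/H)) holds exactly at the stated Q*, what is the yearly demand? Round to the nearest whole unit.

EOQ relation: Q² = 2DS/H, so rearrange for the unknown.
D = Q²H / (2S) = 346² × 17.9 / (2 × 205) = 5,226.63

5,227 units per year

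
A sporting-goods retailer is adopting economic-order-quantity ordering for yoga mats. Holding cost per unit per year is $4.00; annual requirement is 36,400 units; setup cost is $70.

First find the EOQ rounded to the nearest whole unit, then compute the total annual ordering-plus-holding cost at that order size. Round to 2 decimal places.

$4,514.86

Optimal lot size Q* = (2 × 36,400 × $70 / $4)^½ ≈ 1,128.72 → Q = 1,129 units
Ordering: D/Q × S = 36,400/1,129 × $70 = $2,256.86
Holding:  Q/2 × H = 1,129/2 × $4 = $2,258.00
Total = $2,256.86 + $2,258.00 = $4,514.86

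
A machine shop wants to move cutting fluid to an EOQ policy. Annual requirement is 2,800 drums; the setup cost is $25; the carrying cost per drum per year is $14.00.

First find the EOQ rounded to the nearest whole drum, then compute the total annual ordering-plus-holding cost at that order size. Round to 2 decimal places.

$1,400.00

Optimal lot size Q* = (2 × 2,800 × $25 / $14)^½ ≈ 100.00 → Q = 100 drums
Ordering: D/Q × S = 2,800/100 × $25 = $700.00
Holding:  Q/2 × H = 100/2 × $14 = $700.00
Total = $700.00 + $700.00 = $1,400.00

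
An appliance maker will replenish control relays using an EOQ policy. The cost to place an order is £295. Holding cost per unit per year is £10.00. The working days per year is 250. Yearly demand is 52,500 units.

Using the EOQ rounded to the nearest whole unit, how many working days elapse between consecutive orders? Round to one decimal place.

8.4 days

EOQ = √(2DS/H) = √(2 × 52,500 × 295 / 10)
    = √(3,097,500.00) ≈ 1,759.97 → Q = 1,760 units
Cycle time = (working days × Q)/D = (250 × 1,760) / 52,500 = 8.381 days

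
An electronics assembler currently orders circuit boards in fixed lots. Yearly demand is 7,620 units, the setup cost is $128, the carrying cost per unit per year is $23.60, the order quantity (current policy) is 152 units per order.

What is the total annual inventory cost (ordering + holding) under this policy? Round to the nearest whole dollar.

Ordering: D/Q × S = 7,620/152 × $128 = $6,416.84
Holding:  Q/2 × H = 152/2 × $23.6 = $1,793.60
Total = $6,416.84 + $1,793.60 = $8,210.44

$8,210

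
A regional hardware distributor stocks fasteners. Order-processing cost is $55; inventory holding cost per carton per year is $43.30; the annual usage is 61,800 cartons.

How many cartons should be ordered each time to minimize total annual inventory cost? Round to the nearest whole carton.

396 cartons

Optimal lot size Q* = (2 × 61,800 × $55 / $43.3)^½ ≈ 396.23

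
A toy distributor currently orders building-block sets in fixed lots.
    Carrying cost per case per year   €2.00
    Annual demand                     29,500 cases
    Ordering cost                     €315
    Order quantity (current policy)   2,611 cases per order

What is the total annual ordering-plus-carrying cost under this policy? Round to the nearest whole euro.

Orders/yr = 29,500/2,611 = 11.298; ordering cost = 11.298 × €315 = €3,558.98
Average inventory = 2,611/2 = 1305.5; holding cost = 1305.5 × €2 = €2,611.00
Total = €3,558.98 + €2,611.00 = €6,169.98

€6,170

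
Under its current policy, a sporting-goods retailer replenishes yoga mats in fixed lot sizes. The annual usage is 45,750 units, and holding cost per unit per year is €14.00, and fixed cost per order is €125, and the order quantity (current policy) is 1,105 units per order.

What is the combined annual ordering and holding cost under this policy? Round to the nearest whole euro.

Annual ordering cost = (D/Q)·S = (45,750/1,105) × 125 = €5,175.34
Annual holding cost  = (Q/2)·H = (1,105/2) × 14 = €7,735.00
Total = €5,175.34 + €7,735.00 = €12,910.34

€12,910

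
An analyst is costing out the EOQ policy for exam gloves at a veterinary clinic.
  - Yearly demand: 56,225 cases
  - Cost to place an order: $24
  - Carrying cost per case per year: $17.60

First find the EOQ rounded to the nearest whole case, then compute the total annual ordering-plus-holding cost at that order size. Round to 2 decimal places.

Optimal lot size Q* = (2 × 56,225 × $24 / $17.6)^½ ≈ 391.59 → Q = 392 cases
Ordering: D/Q × S = 56,225/392 × $24 = $3,442.35
Holding:  Q/2 × H = 392/2 × $17.6 = $3,449.60
Total = $3,442.35 + $3,449.60 = $6,891.95

$6,891.95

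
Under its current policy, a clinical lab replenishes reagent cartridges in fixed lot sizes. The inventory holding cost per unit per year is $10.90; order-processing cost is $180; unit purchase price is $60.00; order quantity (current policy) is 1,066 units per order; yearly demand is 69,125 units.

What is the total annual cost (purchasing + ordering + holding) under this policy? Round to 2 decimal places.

Ordering: D/Q × S = 69,125/1,066 × $180 = $11,672.14
Holding:  Q/2 × H = 1,066/2 × $10.9 = $5,809.70
Purchase cost = D·C = 69,125 × 60 = $4,147,500.00
Total = $11,672.14 + $5,809.70 + $4,147,500.00 = $4,164,981.84

$4,164,981.84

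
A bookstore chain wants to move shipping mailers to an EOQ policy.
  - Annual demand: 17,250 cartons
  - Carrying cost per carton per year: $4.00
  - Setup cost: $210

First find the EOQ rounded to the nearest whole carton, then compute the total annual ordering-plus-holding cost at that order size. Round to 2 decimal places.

EOQ = √(2DS/H) = √(2 × 17,250 × 210 / 4)
    = √(1,811,250.00) ≈ 1,345.83 → Q = 1,346 cartons
Annual ordering cost = (D/Q)·S = (17,250/1,346) × 210 = $2,691.31
Annual holding cost  = (Q/2)·H = (1,346/2) × 4 = $2,692.00
Total = $2,691.31 + $2,692.00 = $5,383.31

$5,383.31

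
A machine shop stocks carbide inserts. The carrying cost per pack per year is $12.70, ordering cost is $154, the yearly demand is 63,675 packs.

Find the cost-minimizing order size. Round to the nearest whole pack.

1,243 packs

Q* = √(2·D·S / H) = √(2·63,675·154 / 12.7) = √1,544,244.1 ≈ 1,242.68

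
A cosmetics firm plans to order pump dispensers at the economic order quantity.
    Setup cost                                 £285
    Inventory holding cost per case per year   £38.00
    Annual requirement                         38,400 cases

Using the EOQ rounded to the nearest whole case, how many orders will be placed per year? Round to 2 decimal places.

50.59 orders per year

EOQ = √(2DS/H) = √(2 × 38,400 × 285 / 38)
    = √(576,000.00) ≈ 758.95 → Q = 759
N = D/Q = 38,400/759 ≈ 50.593 orders/yr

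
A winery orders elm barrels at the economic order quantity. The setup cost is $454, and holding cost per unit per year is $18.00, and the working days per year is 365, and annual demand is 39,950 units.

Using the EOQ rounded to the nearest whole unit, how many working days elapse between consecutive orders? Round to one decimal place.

EOQ = √(2DS/H) = √(2 × 39,950 × 454 / 18)
    = √(2,015,255.56) ≈ 1,419.60 → Q = 1,420 units
Cycle time = (working days × Q)/D = (365 × 1,420) / 39,950 = 12.974 days

13.0 days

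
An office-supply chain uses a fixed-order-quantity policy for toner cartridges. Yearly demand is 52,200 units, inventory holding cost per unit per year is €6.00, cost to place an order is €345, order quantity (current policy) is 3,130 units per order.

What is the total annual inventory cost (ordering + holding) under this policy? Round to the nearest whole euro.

€15,144

Annual ordering cost = (D/Q)·S = (52,200/3,130) × 345 = €5,753.67
Annual holding cost  = (Q/2)·H = (3,130/2) × 6 = €9,390.00
Total = €5,753.67 + €9,390.00 = €15,143.67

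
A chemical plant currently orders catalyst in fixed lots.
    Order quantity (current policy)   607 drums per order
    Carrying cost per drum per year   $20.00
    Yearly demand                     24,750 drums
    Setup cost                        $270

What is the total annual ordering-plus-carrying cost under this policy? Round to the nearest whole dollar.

$17,079

Orders/yr = 24,750/607 = 40.774; ordering cost = 40.774 × $270 = $11,009.06
Average inventory = 607/2 = 303.5; holding cost = 303.5 × $20 = $6,070.00
Total = $11,009.06 + $6,070.00 = $17,079.06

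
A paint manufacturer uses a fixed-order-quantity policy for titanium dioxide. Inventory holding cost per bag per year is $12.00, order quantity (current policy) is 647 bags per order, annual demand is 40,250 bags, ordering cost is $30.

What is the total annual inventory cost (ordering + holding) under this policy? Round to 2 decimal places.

$5,748.31

Orders/yr = 40,250/647 = 62.210; ordering cost = 62.210 × $30 = $1,866.31
Average inventory = 647/2 = 323.5; holding cost = 323.5 × $12 = $3,882.00
Total = $1,866.31 + $3,882.00 = $5,748.31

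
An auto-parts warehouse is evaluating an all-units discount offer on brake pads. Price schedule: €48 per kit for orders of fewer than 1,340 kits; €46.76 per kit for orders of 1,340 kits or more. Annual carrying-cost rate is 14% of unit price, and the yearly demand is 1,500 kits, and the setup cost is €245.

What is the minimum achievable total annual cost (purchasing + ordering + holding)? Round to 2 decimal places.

H₁ = 14%×€48 = €6.7200;  H₂ = 14%×€46.76 = €6.5464
EOQ₁ = √(2×1,500×245/6.7200) = 330.72  (< 1,340, feasible at tier 1)
EOQ₂ = √(2×1,500×245/6.5464) = 335.08  (< 1,340 → use Q = 1,340 at tier-2 price)
TC(tier 1 (EOQ₁), Q≈330.7) = €74,222.43
TC(tier 2, Q≈1,340.0) = €74,800.34
Minimum at tier 1 (EOQ₁): €74,222.43

€74,222.43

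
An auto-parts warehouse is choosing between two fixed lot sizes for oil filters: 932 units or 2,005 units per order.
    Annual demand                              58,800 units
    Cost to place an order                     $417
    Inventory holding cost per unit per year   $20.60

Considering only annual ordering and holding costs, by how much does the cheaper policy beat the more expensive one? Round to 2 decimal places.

TC(Q) = (D/Q)S + (Q/2)H
TC(932) = (58,800/932)×417 + (932/2)×20.6 = $35,908.18
TC(2,005) = (58,800/2,005)×417 + (2,005/2)×20.6 = $32,880.73
Lots of 2,005 are cheaper by $3,027.46.

$3,027.46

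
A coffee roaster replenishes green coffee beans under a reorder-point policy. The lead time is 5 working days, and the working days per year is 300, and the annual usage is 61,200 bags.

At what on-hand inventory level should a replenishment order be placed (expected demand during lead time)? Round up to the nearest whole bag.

Daily demand d = 61,200 / 300 = 204.000 bags/day
Demand during lead time = 204.000 × 5 = 1,020.00
Reorder point = 1,020.00 → round up

1,020 bags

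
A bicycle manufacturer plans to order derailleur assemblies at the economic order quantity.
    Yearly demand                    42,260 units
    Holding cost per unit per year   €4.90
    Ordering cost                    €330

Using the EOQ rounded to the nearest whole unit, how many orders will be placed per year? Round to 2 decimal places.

17.71 orders per year

EOQ = √(2DS/H) = √(2 × 42,260 × 330 / 4.9)
    = √(5,692,163.27) ≈ 2,385.83 → Q = 2,386
N = D/Q = 42,260/2,386 ≈ 17.712 orders/yr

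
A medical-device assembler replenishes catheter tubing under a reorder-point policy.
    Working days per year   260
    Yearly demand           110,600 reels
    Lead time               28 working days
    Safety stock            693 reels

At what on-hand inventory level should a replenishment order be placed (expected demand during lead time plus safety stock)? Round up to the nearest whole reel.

12,604 reels

Daily demand d = 110,600 / 260 = 425.385 reels/day
Demand during lead time = 425.385 × 28 = 11,910.77
Reorder point = 11,910.77 + 693 = 12,603.77 → round up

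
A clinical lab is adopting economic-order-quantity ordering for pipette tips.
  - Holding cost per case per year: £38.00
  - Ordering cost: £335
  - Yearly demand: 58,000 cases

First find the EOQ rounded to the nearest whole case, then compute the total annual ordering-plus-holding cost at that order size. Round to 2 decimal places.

£38,427.60

2DS/H = 2·58,000·335/38 = 1,022,631.58
EOQ = √1,022,631.58 ≈ 1,011.25 → Q = 1,011 cases
Annual ordering cost = (D/Q)·S = (58,000/1,011) × 335 = £19,218.60
Annual holding cost  = (Q/2)·H = (1,011/2) × 38 = £19,209.00
Total = £19,218.60 + £19,209.00 = £38,427.60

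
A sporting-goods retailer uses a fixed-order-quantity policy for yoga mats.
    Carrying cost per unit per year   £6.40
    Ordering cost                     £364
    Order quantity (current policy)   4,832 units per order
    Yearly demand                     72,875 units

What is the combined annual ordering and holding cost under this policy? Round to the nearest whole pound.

£20,952

Annual ordering cost = (D/Q)·S = (72,875/4,832) × 364 = £5,489.76
Annual holding cost  = (Q/2)·H = (4,832/2) × 6.4 = £15,462.40
Total = £5,489.76 + £15,462.40 = £20,952.16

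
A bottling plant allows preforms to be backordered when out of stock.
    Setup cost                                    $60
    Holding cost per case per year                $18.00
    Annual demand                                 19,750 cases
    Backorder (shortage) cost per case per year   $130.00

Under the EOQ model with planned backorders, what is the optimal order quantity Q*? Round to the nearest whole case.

387 cases

Basic EOQ = √(2·19,750·60/18) = 362.859
Backorder adjustment √((H+b)/b) = √((18+130)/130) = 1.0670
Q* = 362.859 × 1.0670 ≈ 387.17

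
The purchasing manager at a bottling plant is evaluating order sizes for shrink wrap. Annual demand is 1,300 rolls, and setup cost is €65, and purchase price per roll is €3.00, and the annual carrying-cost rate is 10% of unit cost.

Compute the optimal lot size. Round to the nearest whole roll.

H = i·C = 0.1 × €3 = €0.3000 per roll-year
EOQ = √(2DS/H) = √(2 × 1,300 × 65 / 0.3)
    = √(563,333.33) ≈ 750.56

751 rolls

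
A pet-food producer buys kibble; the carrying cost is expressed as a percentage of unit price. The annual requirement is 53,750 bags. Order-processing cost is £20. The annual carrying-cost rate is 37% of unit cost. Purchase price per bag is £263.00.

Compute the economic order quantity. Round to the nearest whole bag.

Holding cost per bag per year: H = 37% × £263 = £97.3100
EOQ = √(2DS/H) = √(2 × 53,750 × 20 / 97.31)
    = √(22,094.34) ≈ 148.64

149 bags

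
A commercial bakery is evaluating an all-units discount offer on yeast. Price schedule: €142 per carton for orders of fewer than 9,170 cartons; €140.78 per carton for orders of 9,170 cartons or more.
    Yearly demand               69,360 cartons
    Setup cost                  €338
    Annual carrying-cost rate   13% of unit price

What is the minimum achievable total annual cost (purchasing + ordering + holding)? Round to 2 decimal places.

H₁ = 13%×€142 = €18.4600;  H₂ = 13%×€140.78 = €18.3014
EOQ₁ = √(2×69,360×338/18.4600) = 1,593.72  (< 9,170, feasible at tier 1)
EOQ₂ = √(2×69,360×338/18.3014) = 1,600.61  (< 9,170 → use Q = 9,170 at tier-2 price)
TC(tier 1 (EOQ₁), Q≈1,593.7) = €9,878,540.07
TC(tier 2, Q≈9,170.0) = €9,850,969.28
Minimum at tier 2: €9,850,969.28

€9,850,969.28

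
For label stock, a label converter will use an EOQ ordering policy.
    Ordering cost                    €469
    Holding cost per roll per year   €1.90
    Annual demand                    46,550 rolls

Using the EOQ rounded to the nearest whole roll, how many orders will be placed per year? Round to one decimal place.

9.7 orders per year

2DS/H = 2·46,550·469/1.9 = 22,981,000.00
EOQ = √22,981,000.00 ≈ 4,793.85 → Q = 4,794
Orders per year = D/Q = 46,550 / 4,794 = 9.710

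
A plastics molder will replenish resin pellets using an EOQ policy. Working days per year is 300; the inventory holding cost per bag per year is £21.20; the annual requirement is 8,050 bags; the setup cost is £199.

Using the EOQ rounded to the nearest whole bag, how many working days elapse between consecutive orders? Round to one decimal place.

EOQ = √(2DS/H) = √(2 × 8,050 × 199 / 21.2)
    = √(151,127.36) ≈ 388.75 → Q = 389 bags
Cycle time = (working days × Q)/D = (300 × 389) / 8,050 = 14.497 days

14.5 days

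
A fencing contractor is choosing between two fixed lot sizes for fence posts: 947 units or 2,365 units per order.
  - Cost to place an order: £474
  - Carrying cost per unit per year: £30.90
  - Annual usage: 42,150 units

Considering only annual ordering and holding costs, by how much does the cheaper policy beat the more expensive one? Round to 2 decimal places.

Annual cost at Q: ordering D·S/Q plus holding Q·H/2.
TC(947) = (42,150/947)×474 + (947/2)×30.9 = £35,728.40
TC(2,365) = (42,150/2,365)×474 + (2,365/2)×30.9 = £44,987.07
Lots of 947 are cheaper by £9,258.67.

£9,258.67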